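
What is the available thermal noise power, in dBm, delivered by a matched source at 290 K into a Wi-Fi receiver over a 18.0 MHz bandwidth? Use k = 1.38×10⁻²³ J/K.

−101.4 dBm

P_n = kTB = 1.38×10⁻²³ × 290 × 1.80×10⁷ = 7.20×10⁻¹⁴ W
In dBm: 10 log₁₀(7.20×10⁻¹⁴ / 10⁻³) = −101.4 dBm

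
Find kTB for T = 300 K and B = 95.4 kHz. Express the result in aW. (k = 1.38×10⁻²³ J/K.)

P_n = kTB = 1.38×10⁻²³ × 300 × 9.54×10⁴ = 3.95×10⁻¹⁶ W = 395 aW

395 aW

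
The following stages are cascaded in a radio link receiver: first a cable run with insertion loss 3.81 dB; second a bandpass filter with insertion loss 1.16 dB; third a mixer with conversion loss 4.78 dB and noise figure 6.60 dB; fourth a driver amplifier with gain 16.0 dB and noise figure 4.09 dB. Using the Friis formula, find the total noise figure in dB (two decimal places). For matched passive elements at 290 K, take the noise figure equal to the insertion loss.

Convert to linear (a loss of L dB is a gain of −L dB): F_i = 10^(NF_i/10), G_i = 10^(G_i,dB/10)
  Stage 1: F_1 = 10^(3.81/10) = 2.404, G_1 = 10^(−3.81/10) = 0.4159
  Stage 2: F_2 = 10^(1.16/10) = 1.306, G_2 = 10^(−1.16/10) = 0.7656
  Stage 3: F_3 = 10^(6.60/10) = 4.571, G_3 = 10^(−4.78/10) = 0.3327
  Stage 4: F_4 = 10^(4.09/10) = 2.564, G_4 = 10^(16.0/10) = 39.81
Friis cascade:
  F = 2.404 + (1.306 − 1)/0.4159 + (4.571 − 1)/0.3184 + (2.564 − 1)/0.1059 = 29.12
NF = 10 log₁₀(29.12) = 14.64 dB

14.64 dB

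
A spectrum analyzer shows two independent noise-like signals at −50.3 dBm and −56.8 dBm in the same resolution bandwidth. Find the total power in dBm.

Convert to linear, add, convert back:
P₁ = 9.33×10⁻⁹ W, P₂ = 2.09×10⁻⁹ W
P_tot = 1.14×10⁻⁸ W → 10 log₁₀(P_tot / 10⁻³) = −49.4 dBm

−49.4 dBm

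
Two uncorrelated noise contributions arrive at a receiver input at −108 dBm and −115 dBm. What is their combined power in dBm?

Convert to linear, add, convert back:
P₁ = 1.58×10⁻¹⁴ W, P₂ = 3.16×10⁻¹⁵ W
P_tot = 1.90×10⁻¹⁴ W → 10 log₁₀(P_tot / 10⁻³) = −107.2 dBm

−107.2 dBm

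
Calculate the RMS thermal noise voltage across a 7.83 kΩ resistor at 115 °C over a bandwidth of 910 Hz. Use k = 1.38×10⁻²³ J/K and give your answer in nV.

T = 115 °C + 273.15 = 388.15 K
V_n = √(4kTRB)
4kTRB = 4 × 1.38×10⁻²³ × 388.15 × 7.83×10³ × 9.10×10² = 1.53×10⁻¹³ V²
V_n = √(1.53×10⁻¹³) = 3.91×10⁻⁷ V = 391 nV

391 nV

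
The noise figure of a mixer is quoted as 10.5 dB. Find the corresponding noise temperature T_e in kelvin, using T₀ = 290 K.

2964 K

F = 10^(10.5/10) = 11.2202
T_e = (F − 1)·T₀ = (11.2202 − 1) × 290 = 2964 K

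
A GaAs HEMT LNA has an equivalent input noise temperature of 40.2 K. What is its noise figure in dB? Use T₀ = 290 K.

0.564 dB

F = 1 + T_e/T₀ = 1 + 40.2/290 = 1.13862
NF = 10 log₁₀(1.13862) = 0.564 dB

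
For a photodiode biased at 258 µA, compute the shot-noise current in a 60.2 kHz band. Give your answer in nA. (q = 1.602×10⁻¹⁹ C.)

I_n = √(2qI·B)
2qI·B = 2 × 1.602×10⁻¹⁹ × 2.58×10⁻⁴ × 6.02×10⁴ = 4.98×10⁻¹⁸ A²
I_n = √(4.98×10⁻¹⁸) = 2.23×10⁻⁹ A = 2.23 nA

2.23 nA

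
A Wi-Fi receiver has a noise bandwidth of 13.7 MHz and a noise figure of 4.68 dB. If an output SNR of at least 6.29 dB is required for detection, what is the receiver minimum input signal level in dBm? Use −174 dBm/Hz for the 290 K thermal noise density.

−91.7 dBm

Sensitivity = −174 + 10 log₁₀(B) + NF + SNR_min
= −174 + 71.37 + 4.68 + 6.29
= −91.66 dBm → −91.7 dBm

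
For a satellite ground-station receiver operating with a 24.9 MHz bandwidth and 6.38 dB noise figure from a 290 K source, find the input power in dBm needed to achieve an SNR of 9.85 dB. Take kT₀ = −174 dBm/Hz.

−83.8 dBm

Sensitivity = −174 + 10 log₁₀(B) + NF + SNR_min
= −174 + 73.96 + 6.38 + 9.85
= −83.81 dBm → −83.8 dBm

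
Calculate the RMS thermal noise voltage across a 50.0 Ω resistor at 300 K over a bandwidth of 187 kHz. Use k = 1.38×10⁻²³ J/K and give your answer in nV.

393 nV

V_n = √(4kTRB)
4kTRB = 4 × 1.38×10⁻²³ × 300 × 5.00×10¹ × 1.87×10⁵ = 1.55×10⁻¹³ V²
V_n = √(1.55×10⁻¹³) = 3.93×10⁻⁷ V = 393 nV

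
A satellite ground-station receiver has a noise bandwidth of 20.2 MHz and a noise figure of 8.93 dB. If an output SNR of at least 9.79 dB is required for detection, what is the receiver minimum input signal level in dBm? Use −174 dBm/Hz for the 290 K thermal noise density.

Sensitivity = −174 + 10 log₁₀(B) + NF + SNR_min
= −174 + 73.05 + 8.93 + 9.79
= −82.23 dBm → −82.2 dBm

−82.2 dBm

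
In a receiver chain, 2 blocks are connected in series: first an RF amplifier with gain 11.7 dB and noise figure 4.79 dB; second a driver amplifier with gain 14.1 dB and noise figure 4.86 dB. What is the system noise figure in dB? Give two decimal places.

4.99 dB

Convert to linear (a loss of L dB is a gain of −L dB): F_i = 10^(NF_i/10), G_i = 10^(G_i,dB/10)
  Stage 1: F_1 = 10^(4.79/10) = 3.013, G_1 = 10^(11.7/10) = 14.79
  Stage 2: F_2 = 10^(4.86/10) = 3.062, G_2 = 10^(14.1/10) = 25.70
Friis cascade:
  F = 3.013 + (3.062 − 1)/14.79 = 3.152
NF = 10 log₁₀(3.152) = 4.99 dB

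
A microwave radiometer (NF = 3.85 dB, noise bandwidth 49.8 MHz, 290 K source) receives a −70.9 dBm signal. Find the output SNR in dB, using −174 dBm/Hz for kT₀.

Noise floor: N = −174 + 10 log₁₀(B) + NF
10 log₁₀(4.98×10⁷) = 76.97 dB
N = −174 + 76.97 + 3.85 = −93.18 dBm
SNR = P_sig − N = −70.9 − (−93.18) = 22.28 dB → 22.3 dB

22.3 dB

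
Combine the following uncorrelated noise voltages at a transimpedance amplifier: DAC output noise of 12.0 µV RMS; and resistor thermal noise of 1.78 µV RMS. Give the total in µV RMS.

12.1 µV

Uncorrelated sources add in power (mean-square): V_tot = √(ΣV_i²)
V_tot = √[(1.20×10⁻⁵)² + (1.78×10⁻⁶)²] = 1.21×10⁻⁵ V = 12.1 µV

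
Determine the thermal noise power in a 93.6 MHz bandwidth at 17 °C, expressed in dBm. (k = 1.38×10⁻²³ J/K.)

T = 17 °C + 273.15 = 290.15 K
P_n = kTB = 1.38×10⁻²³ × 290.15 × 9.36×10⁷ = 3.75×10⁻¹³ W
In dBm: 10 log₁₀(3.75×10⁻¹³ / 10⁻³) = −94.3 dBm

−94.3 dBm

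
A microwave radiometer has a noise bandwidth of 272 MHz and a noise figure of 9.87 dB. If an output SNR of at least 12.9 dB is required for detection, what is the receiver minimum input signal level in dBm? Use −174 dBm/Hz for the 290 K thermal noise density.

Sensitivity = −174 + 10 log₁₀(B) + NF + SNR_min
= −174 + 84.35 + 9.87 + 12.9
= −66.88 dBm → −66.9 dBm

−66.9 dBm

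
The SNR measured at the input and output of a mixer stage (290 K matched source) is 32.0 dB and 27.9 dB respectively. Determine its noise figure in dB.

NF (dB) = SNR_in(dB) − SNR_out(dB) when the source is at T₀
NF = 32.0 − 27.9 = 4.1 dB

4.1 dB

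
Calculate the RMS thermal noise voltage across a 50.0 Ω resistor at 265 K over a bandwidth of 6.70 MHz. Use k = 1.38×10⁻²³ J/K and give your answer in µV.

V_n = √(4kTRB)
4kTRB = 4 × 1.38×10⁻²³ × 265 × 5.00×10¹ × 6.70×10⁶ = 4.90×10⁻¹² V²
V_n = √(4.90×10⁻¹²) = 2.21×10⁻⁶ V = 2.21 µV

2.21 µV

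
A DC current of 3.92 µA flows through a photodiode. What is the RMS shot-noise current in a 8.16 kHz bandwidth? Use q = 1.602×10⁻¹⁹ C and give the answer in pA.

I_n = √(2qI·B)
2qI·B = 2 × 1.602×10⁻¹⁹ × 3.92×10⁻⁶ × 8.16×10³ = 1.02×10⁻²⁰ A²
I_n = √(1.02×10⁻²⁰) = 1.01×10⁻¹⁰ A = 101 pA

101 pA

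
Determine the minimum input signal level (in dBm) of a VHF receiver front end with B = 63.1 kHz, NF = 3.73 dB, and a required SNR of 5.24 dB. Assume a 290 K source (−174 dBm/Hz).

−117.0 dBm

Sensitivity = −174 + 10 log₁₀(B) + NF + SNR_min
= −174 + 48 + 3.73 + 5.24
= −117.03 dBm → −117.0 dBm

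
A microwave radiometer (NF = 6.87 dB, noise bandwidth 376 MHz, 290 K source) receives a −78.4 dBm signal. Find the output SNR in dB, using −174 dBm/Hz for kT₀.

3.0 dB

Noise floor: N = −174 + 10 log₁₀(B) + NF
10 log₁₀(3.76×10⁸) = 85.75 dB
N = −174 + 85.75 + 6.87 = −81.38 dBm
SNR = P_sig − N = −78.4 − (−81.38) = 2.98 dB → 3.0 dB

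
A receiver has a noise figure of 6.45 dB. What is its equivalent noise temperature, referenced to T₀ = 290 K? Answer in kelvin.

F = 10^(6.45/10) = 4.4157
T_e = (F − 1)·T₀ = (4.4157 − 1) × 290 = 991 K

991 K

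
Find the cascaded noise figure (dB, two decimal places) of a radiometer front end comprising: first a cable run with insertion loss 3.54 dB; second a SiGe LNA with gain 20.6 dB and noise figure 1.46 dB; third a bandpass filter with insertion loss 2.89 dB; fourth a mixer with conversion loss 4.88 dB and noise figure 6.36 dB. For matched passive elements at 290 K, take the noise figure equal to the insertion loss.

5.20 dB

Convert to linear (a loss of L dB is a gain of −L dB): F_i = 10^(NF_i/10), G_i = 10^(G_i,dB/10)
  Stage 1: F_1 = 10^(3.54/10) = 2.259, G_1 = 10^(−3.54/10) = 0.4426
  Stage 2: F_2 = 10^(1.46/10) = 1.400, G_2 = 10^(20.6/10) = 114.8
  Stage 3: F_3 = 10^(2.89/10) = 1.945, G_3 = 10^(−2.89/10) = 0.5140
  Stage 4: F_4 = 10^(6.36/10) = 4.325, G_4 = 10^(−4.88/10) = 0.3251
Friis cascade:
  F = 2.259 + (1.400 − 1)/0.4426 + (1.945 − 1)/50.82 + (4.325 − 1)/26.12 = 3.308
NF = 10 log₁₀(3.308) = 5.20 dB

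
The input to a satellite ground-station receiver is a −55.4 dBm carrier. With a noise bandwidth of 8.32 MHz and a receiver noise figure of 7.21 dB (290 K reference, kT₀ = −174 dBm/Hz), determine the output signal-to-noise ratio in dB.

42.2 dB

Noise floor: N = −174 + 10 log₁₀(B) + NF
10 log₁₀(8.32×10⁶) = 69.2 dB
N = −174 + 69.2 + 7.21 = −97.59 dBm
SNR = P_sig − N = −55.4 − (−97.59) = 42.19 dB → 42.2 dB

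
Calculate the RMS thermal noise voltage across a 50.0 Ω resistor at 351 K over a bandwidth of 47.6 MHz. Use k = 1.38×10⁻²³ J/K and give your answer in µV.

V_n = √(4kTRB)
4kTRB = 4 × 1.38×10⁻²³ × 351 × 5.00×10¹ × 4.76×10⁷ = 4.61×10⁻¹¹ V²
V_n = √(4.61×10⁻¹¹) = 6.79×10⁻⁶ V = 6.79 µV

6.79 µV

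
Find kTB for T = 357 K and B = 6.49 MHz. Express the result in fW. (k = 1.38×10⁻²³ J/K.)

32.0 fW

P_n = kTB = 1.38×10⁻²³ × 357 × 6.49×10⁶ = 3.20×10⁻¹⁴ W = 32.0 fW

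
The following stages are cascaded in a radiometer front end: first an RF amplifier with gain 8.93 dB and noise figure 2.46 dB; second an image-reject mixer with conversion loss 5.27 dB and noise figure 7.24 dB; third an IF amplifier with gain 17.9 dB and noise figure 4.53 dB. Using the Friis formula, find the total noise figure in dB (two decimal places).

Convert to linear (a loss of L dB is a gain of −L dB): F_i = 10^(NF_i/10), G_i = 10^(G_i,dB/10)
  Stage 1: F_1 = 10^(2.46/10) = 1.762, G_1 = 10^(8.93/10) = 7.816
  Stage 2: F_2 = 10^(7.24/10) = 5.297, G_2 = 10^(−5.27/10) = 0.2972
  Stage 3: F_3 = 10^(4.53/10) = 2.838, G_3 = 10^(17.9/10) = 61.66
Friis cascade:
  F = 1.762 + (5.297 − 1)/7.816 + (2.838 − 1)/2.323 = 3.103
NF = 10 log₁₀(3.103) = 4.92 dB

4.92 dB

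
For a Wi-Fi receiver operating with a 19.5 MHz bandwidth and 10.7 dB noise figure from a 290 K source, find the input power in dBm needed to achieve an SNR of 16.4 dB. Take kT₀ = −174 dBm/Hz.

Sensitivity = −174 + 10 log₁₀(B) + NF + SNR_min
= −174 + 72.9 + 10.7 + 16.4
= −74.0 dBm → −74.0 dBm

−74.0 dBm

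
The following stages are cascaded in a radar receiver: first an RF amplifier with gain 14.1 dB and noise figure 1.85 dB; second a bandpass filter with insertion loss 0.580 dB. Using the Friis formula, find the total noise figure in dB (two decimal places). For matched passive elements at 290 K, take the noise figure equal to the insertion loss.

Convert to linear (a loss of L dB is a gain of −L dB): F_i = 10^(NF_i/10), G_i = 10^(G_i,dB/10)
  Stage 1: F_1 = 10^(1.85/10) = 1.531, G_1 = 10^(14.1/10) = 25.70
  Stage 2: F_2 = 10^(0.580/10) = 1.143, G_2 = 10^(−0.580/10) = 0.8750
Friis cascade:
  F = 1.531 + (1.143 − 1)/25.70 = 1.537
NF = 10 log₁₀(1.537) = 1.87 dB

1.87 dB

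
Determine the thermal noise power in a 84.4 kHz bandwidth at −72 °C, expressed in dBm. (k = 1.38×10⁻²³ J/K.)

−126.3 dBm

T = −72 °C + 273.15 = 201.15 K
P_n = kTB = 1.38×10⁻²³ × 201.15 × 8.44×10⁴ = 2.34×10⁻¹⁶ W
In dBm: 10 log₁₀(2.34×10⁻¹⁶ / 10⁻³) = −126.3 dBm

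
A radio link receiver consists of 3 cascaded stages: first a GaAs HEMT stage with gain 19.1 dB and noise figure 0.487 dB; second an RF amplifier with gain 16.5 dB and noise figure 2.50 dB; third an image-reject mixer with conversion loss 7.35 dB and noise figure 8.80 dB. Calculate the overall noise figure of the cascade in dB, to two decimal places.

0.53 dB

Convert to linear (a loss of L dB is a gain of −L dB): F_i = 10^(NF_i/10), G_i = 10^(G_i,dB/10)
  Stage 1: F_1 = 10^(0.487/10) = 1.119, G_1 = 10^(19.1/10) = 81.28
  Stage 2: F_2 = 10^(2.50/10) = 1.778, G_2 = 10^(16.5/10) = 44.67
  Stage 3: F_3 = 10^(8.80/10) = 7.586, G_3 = 10^(−7.35/10) = 0.1841
Friis cascade:
  F = 1.119 + (1.778 − 1)/81.28 + (7.586 − 1)/3631 = 1.130
NF = 10 log₁₀(1.130) = 0.53 dB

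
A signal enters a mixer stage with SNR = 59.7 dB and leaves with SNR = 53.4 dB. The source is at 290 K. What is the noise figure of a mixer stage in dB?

NF (dB) = SNR_in(dB) − SNR_out(dB) when the source is at T₀
NF = 59.7 − 53.4 = 6.3 dB

6.3 dB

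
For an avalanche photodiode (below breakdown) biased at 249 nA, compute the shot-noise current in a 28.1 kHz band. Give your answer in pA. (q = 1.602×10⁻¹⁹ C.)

I_n = √(2qI·B)
2qI·B = 2 × 1.602×10⁻¹⁹ × 2.49×10⁻⁷ × 2.81×10⁴ = 2.24×10⁻²¹ A²
I_n = √(2.24×10⁻²¹) = 4.73×10⁻¹¹ A = 47.3 pA

47.3 pA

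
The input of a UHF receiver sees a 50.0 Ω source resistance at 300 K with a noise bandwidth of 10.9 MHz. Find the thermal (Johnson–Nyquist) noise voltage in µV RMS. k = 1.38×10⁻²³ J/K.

V_n = √(4kTRB)
4kTRB = 4 × 1.38×10⁻²³ × 300 × 5.00×10¹ × 1.09×10⁷ = 9.03×10⁻¹² V²
V_n = √(9.03×10⁻¹²) = 3.00×10⁻⁶ V = 3.00 µV

3.00 µV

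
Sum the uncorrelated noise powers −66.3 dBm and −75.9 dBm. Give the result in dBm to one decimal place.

Convert to linear, add, convert back:
P₁ = 2.34×10⁻¹⁰ W, P₂ = 2.57×10⁻¹¹ W
P_tot = 2.60×10⁻¹⁰ W → 10 log₁₀(P_tot / 10⁻³) = −65.8 dBm

−65.8 dBm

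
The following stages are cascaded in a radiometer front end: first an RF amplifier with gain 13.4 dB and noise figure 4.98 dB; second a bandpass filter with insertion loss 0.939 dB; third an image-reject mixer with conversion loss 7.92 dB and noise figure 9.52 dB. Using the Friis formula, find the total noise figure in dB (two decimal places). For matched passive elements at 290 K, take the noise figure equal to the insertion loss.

Convert to linear (a loss of L dB is a gain of −L dB): F_i = 10^(NF_i/10), G_i = 10^(G_i,dB/10)
  Stage 1: F_1 = 10^(4.98/10) = 3.148, G_1 = 10^(13.4/10) = 21.88
  Stage 2: F_2 = 10^(0.939/10) = 1.241, G_2 = 10^(−0.939/10) = 0.8056
  Stage 3: F_3 = 10^(9.52/10) = 8.954, G_3 = 10^(−7.92/10) = 0.1614
Friis cascade:
  F = 3.148 + (1.241 − 1)/21.88 + (8.954 − 1)/17.62 = 3.610
NF = 10 log₁₀(3.610) = 5.58 dB

5.58 dB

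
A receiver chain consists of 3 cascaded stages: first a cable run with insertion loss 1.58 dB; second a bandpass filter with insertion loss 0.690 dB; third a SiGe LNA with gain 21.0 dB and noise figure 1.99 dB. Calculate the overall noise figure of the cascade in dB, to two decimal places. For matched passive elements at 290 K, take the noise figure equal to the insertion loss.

Convert to linear (a loss of L dB is a gain of −L dB): F_i = 10^(NF_i/10), G_i = 10^(G_i,dB/10)
  Stage 1: F_1 = 10^(1.58/10) = 1.439, G_1 = 10^(−1.58/10) = 0.6950
  Stage 2: F_2 = 10^(0.690/10) = 1.172, G_2 = 10^(−0.690/10) = 0.8531
  Stage 3: F_3 = 10^(1.99/10) = 1.581, G_3 = 10^(21.0/10) = 125.9
Friis cascade:
  F = 1.439 + (1.172 − 1)/0.6950 + (1.581 − 1)/0.5929 = 2.667
NF = 10 log₁₀(2.667) = 4.26 dB

4.26 dB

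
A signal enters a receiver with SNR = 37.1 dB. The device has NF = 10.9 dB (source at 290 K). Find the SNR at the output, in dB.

By definition F = SNR_in/SNR_out, so in dB: SNR_out = SNR_in − NF
SNR_out = 37.1 − 10.9 = 26.2 dB

26.2 dB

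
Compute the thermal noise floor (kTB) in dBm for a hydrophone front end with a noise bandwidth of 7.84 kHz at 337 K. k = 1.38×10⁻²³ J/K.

P_n = kTB = 1.38×10⁻²³ × 337 × 7.84×10³ = 3.65×10⁻¹⁷ W
In dBm: 10 log₁₀(3.65×10⁻¹⁷ / 10⁻³) = −134.4 dBm

−134.4 dBm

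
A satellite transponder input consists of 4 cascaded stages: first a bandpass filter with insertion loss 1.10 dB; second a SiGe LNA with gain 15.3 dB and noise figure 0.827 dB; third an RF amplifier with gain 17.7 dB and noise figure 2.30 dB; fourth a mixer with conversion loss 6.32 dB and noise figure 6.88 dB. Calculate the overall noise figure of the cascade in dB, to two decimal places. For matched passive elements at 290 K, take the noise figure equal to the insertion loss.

2.01 dB

Convert to linear (a loss of L dB is a gain of −L dB): F_i = 10^(NF_i/10), G_i = 10^(G_i,dB/10)
  Stage 1: F_1 = 10^(1.10/10) = 1.288, G_1 = 10^(−1.10/10) = 0.7762
  Stage 2: F_2 = 10^(0.827/10) = 1.210, G_2 = 10^(15.3/10) = 33.88
  Stage 3: F_3 = 10^(2.30/10) = 1.698, G_3 = 10^(17.7/10) = 58.88
  Stage 4: F_4 = 10^(6.88/10) = 4.875, G_4 = 10^(−6.32/10) = 0.2333
Friis cascade:
  F = 1.288 + (1.210 − 1)/0.7762 + (1.698 − 1)/26.30 + (4.875 − 1)/1549 = 1.588
NF = 10 log₁₀(1.588) = 2.01 dB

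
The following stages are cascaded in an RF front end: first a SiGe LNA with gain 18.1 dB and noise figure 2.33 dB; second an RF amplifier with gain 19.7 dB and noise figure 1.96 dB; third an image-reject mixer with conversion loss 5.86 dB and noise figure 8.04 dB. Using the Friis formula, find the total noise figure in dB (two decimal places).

2.35 dB

Convert to linear (a loss of L dB is a gain of −L dB): F_i = 10^(NF_i/10), G_i = 10^(G_i,dB/10)
  Stage 1: F_1 = 10^(2.33/10) = 1.710, G_1 = 10^(18.1/10) = 64.57
  Stage 2: F_2 = 10^(1.96/10) = 1.570, G_2 = 10^(19.7/10) = 93.33
  Stage 3: F_3 = 10^(8.04/10) = 6.368, G_3 = 10^(−5.86/10) = 0.2594
Friis cascade:
  F = 1.710 + (1.570 − 1)/64.57 + (6.368 − 1)/6026 = 1.720
NF = 10 log₁₀(1.720) = 2.35 dB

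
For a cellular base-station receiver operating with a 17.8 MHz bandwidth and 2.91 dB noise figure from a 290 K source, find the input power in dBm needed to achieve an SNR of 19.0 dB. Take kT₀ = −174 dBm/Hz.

−79.6 dBm

Sensitivity = −174 + 10 log₁₀(B) + NF + SNR_min
= −174 + 72.5 + 2.91 + 19.0
= −79.59 dBm → −79.6 dBm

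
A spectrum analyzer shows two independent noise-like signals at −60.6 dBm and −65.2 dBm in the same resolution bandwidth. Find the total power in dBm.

−59.3 dBm

Convert to linear, add, convert back:
P₁ = 8.71×10⁻¹⁰ W, P₂ = 3.02×10⁻¹⁰ W
P_tot = 1.17×10⁻⁹ W → 10 log₁₀(P_tot / 10⁻³) = −59.3 dBm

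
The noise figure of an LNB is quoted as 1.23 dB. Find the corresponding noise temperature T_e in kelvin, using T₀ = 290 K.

94.9 K

F = 10^(1.23/10) = 1.32739
T_e = (F − 1)·T₀ = (1.32739 − 1) × 290 = 94.9 K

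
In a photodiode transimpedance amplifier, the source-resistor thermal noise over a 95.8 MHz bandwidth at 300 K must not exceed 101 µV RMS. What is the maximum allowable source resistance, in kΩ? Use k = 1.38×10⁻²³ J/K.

Johnson–Nyquist: V_n = √(4kTRB) ⇒ R = V_n² / (4kTB)
4kTB = 4 × 1.38×10⁻²³ × 300 × 9.58×10⁷ = 1.59×10⁻¹²
R = (1.01×10⁻⁴)² / 1.59×10⁻¹² = 6.43×10³ Ω = 6.43 kΩ

6.43 kΩ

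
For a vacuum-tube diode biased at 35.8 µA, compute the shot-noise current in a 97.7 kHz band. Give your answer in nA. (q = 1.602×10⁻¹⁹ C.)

1.06 nA

I_n = √(2qI·B)
2qI·B = 2 × 1.602×10⁻¹⁹ × 3.58×10⁻⁵ × 9.77×10⁴ = 1.12×10⁻¹⁸ A²
I_n = √(1.12×10⁻¹⁸) = 1.06×10⁻⁹ A = 1.06 nA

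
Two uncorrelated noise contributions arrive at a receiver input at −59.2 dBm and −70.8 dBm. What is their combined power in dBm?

−58.9 dBm

Convert to linear, add, convert back:
P₁ = 1.20×10⁻⁹ W, P₂ = 8.32×10⁻¹¹ W
P_tot = 1.29×10⁻⁹ W → 10 log₁₀(P_tot / 10⁻³) = −58.9 dBm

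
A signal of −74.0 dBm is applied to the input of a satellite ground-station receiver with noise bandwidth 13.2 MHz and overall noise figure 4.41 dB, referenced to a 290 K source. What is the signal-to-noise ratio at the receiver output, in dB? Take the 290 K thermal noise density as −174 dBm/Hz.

24.4 dB

Noise floor: N = −174 + 10 log₁₀(B) + NF
10 log₁₀(1.32×10⁷) = 71.21 dB
N = −174 + 71.21 + 4.41 = −98.38 dBm
SNR = P_sig − N = −74.0 − (−98.38) = 24.38 dB → 24.4 dB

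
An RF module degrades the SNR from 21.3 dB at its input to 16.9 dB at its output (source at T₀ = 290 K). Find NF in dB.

4.4 dB

NF (dB) = SNR_in(dB) − SNR_out(dB) when the source is at T₀
NF = 21.3 − 16.9 = 4.4 dB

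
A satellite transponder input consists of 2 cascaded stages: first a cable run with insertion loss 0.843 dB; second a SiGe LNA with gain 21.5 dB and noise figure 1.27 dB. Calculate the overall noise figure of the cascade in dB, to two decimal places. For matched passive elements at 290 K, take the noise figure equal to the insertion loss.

2.11 dB

Convert to linear (a loss of L dB is a gain of −L dB): F_i = 10^(NF_i/10), G_i = 10^(G_i,dB/10)
  Stage 1: F_1 = 10^(0.843/10) = 1.214, G_1 = 10^(−0.843/10) = 0.8236
  Stage 2: F_2 = 10^(1.27/10) = 1.340, G_2 = 10^(21.5/10) = 141.3
Friis cascade:
  F = 1.214 + (1.340 − 1)/0.8236 = 1.627
NF = 10 log₁₀(1.627) = 2.11 dB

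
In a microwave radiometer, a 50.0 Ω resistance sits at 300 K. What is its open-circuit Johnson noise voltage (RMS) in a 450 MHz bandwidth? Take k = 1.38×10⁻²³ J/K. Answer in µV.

19.3 µV

V_n = √(4kTRB)
4kTRB = 4 × 1.38×10⁻²³ × 300 × 5.00×10¹ × 4.50×10⁸ = 3.73×10⁻¹⁰ V²
V_n = √(3.73×10⁻¹⁰) = 1.93×10⁻⁵ V = 19.3 µV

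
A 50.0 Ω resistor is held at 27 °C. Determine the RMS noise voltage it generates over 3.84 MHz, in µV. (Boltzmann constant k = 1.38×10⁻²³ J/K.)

T = 27 °C + 273.15 = 300.15 K
V_n = √(4kTRB)
4kTRB = 4 × 1.38×10⁻²³ × 300.15 × 5.00×10¹ × 3.84×10⁶ = 3.18×10⁻¹² V²
V_n = √(3.18×10⁻¹²) = 1.78×10⁻⁶ V = 1.78 µV

1.78 µV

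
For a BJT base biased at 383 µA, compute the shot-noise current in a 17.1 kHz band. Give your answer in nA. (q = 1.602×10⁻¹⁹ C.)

I_n = √(2qI·B)
2qI·B = 2 × 1.602×10⁻¹⁹ × 3.83×10⁻⁴ × 1.71×10⁴ = 2.10×10⁻¹⁸ A²
I_n = √(2.10×10⁻¹⁸) = 1.45×10⁻⁹ A = 1.45 nA

1.45 nA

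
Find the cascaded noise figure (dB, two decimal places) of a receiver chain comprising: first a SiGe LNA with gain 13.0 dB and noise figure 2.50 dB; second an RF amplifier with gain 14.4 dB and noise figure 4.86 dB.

Convert to linear (a loss of L dB is a gain of −L dB): F_i = 10^(NF_i/10), G_i = 10^(G_i,dB/10)
  Stage 1: F_1 = 10^(2.50/10) = 1.778, G_1 = 10^(13.0/10) = 19.95
  Stage 2: F_2 = 10^(4.86/10) = 3.062, G_2 = 10^(14.4/10) = 27.54
Friis cascade:
  F = 1.778 + (3.062 − 1)/19.95 = 1.882
NF = 10 log₁₀(1.882) = 2.75 dB

2.75 dB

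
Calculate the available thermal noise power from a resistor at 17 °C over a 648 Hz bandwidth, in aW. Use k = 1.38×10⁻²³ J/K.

2.59 aW

T = 17 °C + 273.15 = 290.15 K
P_n = kTB = 1.38×10⁻²³ × 290.15 × 6.48×10² = 2.59×10⁻¹⁸ W = 2.59 aW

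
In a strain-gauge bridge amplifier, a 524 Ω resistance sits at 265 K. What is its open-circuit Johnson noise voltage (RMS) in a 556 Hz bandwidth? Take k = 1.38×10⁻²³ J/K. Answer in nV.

V_n = √(4kTRB)
4kTRB = 4 × 1.38×10⁻²³ × 265 × 5.24×10² × 5.56×10² = 4.26×10⁻¹⁵ V²
V_n = √(4.26×10⁻¹⁵) = 6.53×10⁻⁸ V = 65.3 nV

65.3 nV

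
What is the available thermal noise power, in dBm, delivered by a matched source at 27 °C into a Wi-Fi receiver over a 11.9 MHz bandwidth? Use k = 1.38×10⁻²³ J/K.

T = 27 °C + 273.15 = 300.15 K
P_n = kTB = 1.38×10⁻²³ × 300.15 × 1.19×10⁷ = 4.93×10⁻¹⁴ W
In dBm: 10 log₁₀(4.93×10⁻¹⁴ / 10⁻³) = −103.1 dBm

−103.1 dBm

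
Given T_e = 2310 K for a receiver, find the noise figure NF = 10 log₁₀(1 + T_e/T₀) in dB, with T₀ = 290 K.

F = 1 + T_e/T₀ = 1 + 2310/290 = 8.96552
NF = 10 log₁₀(8.96552) = 9.53 dB

9.53 dB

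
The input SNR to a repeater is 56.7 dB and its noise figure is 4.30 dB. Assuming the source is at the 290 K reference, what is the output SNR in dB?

52.40 dB

By definition F = SNR_in/SNR_out, so in dB: SNR_out = SNR_in − NF
SNR_out = 56.7 − 4.30 = 52.40 dB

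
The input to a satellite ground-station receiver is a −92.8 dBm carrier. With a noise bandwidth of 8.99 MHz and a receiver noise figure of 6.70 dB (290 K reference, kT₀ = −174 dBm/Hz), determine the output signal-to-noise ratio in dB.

5.0 dB

Noise floor: N = −174 + 10 log₁₀(B) + NF
10 log₁₀(8.99×10⁶) = 69.54 dB
N = −174 + 69.54 + 6.70 = −97.76 dBm
SNR = P_sig − N = −92.8 − (−97.76) = 4.96 dB → 5.0 dB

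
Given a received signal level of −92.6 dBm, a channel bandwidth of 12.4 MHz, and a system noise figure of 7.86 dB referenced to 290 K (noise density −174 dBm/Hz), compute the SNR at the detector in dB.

2.6 dB

Noise floor: N = −174 + 10 log₁₀(B) + NF
10 log₁₀(1.24×10⁷) = 70.93 dB
N = −174 + 70.93 + 7.86 = −95.21 dBm
SNR = P_sig − N = −92.6 − (−95.21) = 2.61 dB → 2.6 dB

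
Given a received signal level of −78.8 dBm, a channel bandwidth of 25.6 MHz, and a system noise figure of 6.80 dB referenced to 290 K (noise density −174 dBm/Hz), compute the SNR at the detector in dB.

Noise floor: N = −174 + 10 log₁₀(B) + NF
10 log₁₀(2.56×10⁷) = 74.08 dB
N = −174 + 74.08 + 6.80 = −93.12 dBm
SNR = P_sig − N = −78.8 − (−93.12) = 14.32 dB → 14.3 dB

14.3 dB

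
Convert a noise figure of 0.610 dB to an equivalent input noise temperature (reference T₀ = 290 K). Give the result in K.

F = 10^(0.610/10) = 1.1508
T_e = (F − 1)·T₀ = (1.1508 − 1) × 290 = 43.7 K

43.7 K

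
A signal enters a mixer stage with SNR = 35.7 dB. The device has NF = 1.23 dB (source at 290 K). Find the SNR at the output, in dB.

34.47 dB

By definition F = SNR_in/SNR_out, so in dB: SNR_out = SNR_in − NF
SNR_out = 35.7 − 1.23 = 34.47 dB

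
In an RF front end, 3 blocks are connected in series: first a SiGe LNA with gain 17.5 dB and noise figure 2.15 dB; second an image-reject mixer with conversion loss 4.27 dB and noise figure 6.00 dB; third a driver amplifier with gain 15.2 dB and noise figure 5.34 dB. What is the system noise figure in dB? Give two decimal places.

2.57 dB

Convert to linear (a loss of L dB is a gain of −L dB): F_i = 10^(NF_i/10), G_i = 10^(G_i,dB/10)
  Stage 1: F_1 = 10^(2.15/10) = 1.641, G_1 = 10^(17.5/10) = 56.23
  Stage 2: F_2 = 10^(6.00/10) = 3.981, G_2 = 10^(−4.27/10) = 0.3741
  Stage 3: F_3 = 10^(5.34/10) = 3.420, G_3 = 10^(15.2/10) = 33.11
Friis cascade:
  F = 1.641 + (3.981 − 1)/56.23 + (3.420 − 1)/21.04 = 1.809
NF = 10 log₁₀(1.809) = 2.57 dB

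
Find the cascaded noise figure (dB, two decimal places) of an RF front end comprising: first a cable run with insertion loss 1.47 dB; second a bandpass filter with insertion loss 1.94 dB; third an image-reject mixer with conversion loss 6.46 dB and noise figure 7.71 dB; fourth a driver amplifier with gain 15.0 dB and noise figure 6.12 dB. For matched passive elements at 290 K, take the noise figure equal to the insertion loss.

Convert to linear (a loss of L dB is a gain of −L dB): F_i = 10^(NF_i/10), G_i = 10^(G_i,dB/10)
  Stage 1: F_1 = 10^(1.47/10) = 1.403, G_1 = 10^(−1.47/10) = 0.7129
  Stage 2: F_2 = 10^(1.94/10) = 1.563, G_2 = 10^(−1.94/10) = 0.6397
  Stage 3: F_3 = 10^(7.71/10) = 5.902, G_3 = 10^(−6.46/10) = 0.2259
  Stage 4: F_4 = 10^(6.12/10) = 4.093, G_4 = 10^(15.0/10) = 31.62
Friis cascade:
  F = 1.403 + (1.563 − 1)/0.7129 + (5.902 − 1)/0.4560 + (4.093 − 1)/0.1030 = 42.96
NF = 10 log₁₀(42.96) = 16.33 dB

16.33 dB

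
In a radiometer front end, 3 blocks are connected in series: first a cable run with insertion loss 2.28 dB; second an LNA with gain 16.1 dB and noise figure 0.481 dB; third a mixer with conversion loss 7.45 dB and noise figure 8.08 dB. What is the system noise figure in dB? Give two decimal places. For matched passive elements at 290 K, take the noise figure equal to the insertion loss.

Convert to linear (a loss of L dB is a gain of −L dB): F_i = 10^(NF_i/10), G_i = 10^(G_i,dB/10)
  Stage 1: F_1 = 10^(2.28/10) = 1.690, G_1 = 10^(−2.28/10) = 0.5916
  Stage 2: F_2 = 10^(0.481/10) = 1.117, G_2 = 10^(16.1/10) = 40.74
  Stage 3: F_3 = 10^(8.08/10) = 6.427, G_3 = 10^(−7.45/10) = 0.1799
Friis cascade:
  F = 1.690 + (1.117 − 1)/0.5916 + (6.427 − 1)/24.10 = 2.114
NF = 10 log₁₀(2.114) = 3.25 dB

3.25 dB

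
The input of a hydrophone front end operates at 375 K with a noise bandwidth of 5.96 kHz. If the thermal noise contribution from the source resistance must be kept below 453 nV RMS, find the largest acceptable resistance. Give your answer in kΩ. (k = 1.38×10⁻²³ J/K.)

Johnson–Nyquist: V_n = √(4kTRB) ⇒ R = V_n² / (4kTB)
4kTB = 4 × 1.38×10⁻²³ × 375 × 5.96×10³ = 1.23×10⁻¹⁶
R = (4.53×10⁻⁷)² / 1.23×10⁻¹⁶ = 1.66×10³ Ω = 1.66 kΩ

1.66 kΩ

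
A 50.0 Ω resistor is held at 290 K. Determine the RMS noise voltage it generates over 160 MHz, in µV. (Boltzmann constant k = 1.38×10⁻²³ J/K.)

V_n = √(4kTRB)
4kTRB = 4 × 1.38×10⁻²³ × 290 × 5.00×10¹ × 1.60×10⁸ = 1.28×10⁻¹⁰ V²
V_n = √(1.28×10⁻¹⁰) = 1.13×10⁻⁵ V = 11.3 µV

11.3 µV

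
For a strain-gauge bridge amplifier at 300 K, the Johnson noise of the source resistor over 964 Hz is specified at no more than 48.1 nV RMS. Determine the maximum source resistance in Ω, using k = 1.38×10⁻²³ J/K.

Johnson–Nyquist: V_n = √(4kTRB) ⇒ R = V_n² / (4kTB)
4kTB = 4 × 1.38×10⁻²³ × 300 × 9.64×10² = 1.60×10⁻¹⁷
R = (4.81×10⁻⁸)² / 1.60×10⁻¹⁷ = 1.45×10² Ω = 145 Ω

145 Ω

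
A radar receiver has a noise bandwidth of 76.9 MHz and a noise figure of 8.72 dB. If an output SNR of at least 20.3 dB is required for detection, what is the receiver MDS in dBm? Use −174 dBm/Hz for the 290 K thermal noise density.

Sensitivity = −174 + 10 log₁₀(B) + NF + SNR_min
= −174 + 78.86 + 8.72 + 20.3
= −66.12 dBm → −66.1 dBm

−66.1 dBm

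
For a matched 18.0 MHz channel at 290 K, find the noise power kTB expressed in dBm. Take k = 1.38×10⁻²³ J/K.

P_n = kTB = 1.38×10⁻²³ × 290 × 1.80×10⁷ = 7.20×10⁻¹⁴ W
In dBm: 10 log₁₀(7.20×10⁻¹⁴ / 10⁻³) = −101.4 dBm

−101.4 dBm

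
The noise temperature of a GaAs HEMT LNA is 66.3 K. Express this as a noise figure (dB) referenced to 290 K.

F = 1 + T_e/T₀ = 1 + 66.3/290 = 1.22862
NF = 10 log₁₀(1.22862) = 0.894 dB

0.894 dB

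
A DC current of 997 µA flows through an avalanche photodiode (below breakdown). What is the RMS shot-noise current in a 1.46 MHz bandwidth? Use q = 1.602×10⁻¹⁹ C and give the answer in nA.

I_n = √(2qI·B)
2qI·B = 2 × 1.602×10⁻¹⁹ × 9.97×10⁻⁴ × 1.46×10⁶ = 4.66×10⁻¹⁶ A²
I_n = √(4.66×10⁻¹⁶) = 2.16×10⁻⁸ A = 21.6 nA

21.6 nA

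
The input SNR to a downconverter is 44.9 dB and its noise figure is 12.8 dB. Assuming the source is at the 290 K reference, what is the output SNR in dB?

By definition F = SNR_in/SNR_out, so in dB: SNR_out = SNR_in − NF
SNR_out = 44.9 − 12.8 = 32.1 dB

32.1 dB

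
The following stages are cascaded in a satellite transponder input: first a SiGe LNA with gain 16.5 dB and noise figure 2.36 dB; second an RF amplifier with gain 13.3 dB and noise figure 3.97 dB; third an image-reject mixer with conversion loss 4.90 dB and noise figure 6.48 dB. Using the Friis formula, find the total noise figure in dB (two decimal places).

Convert to linear (a loss of L dB is a gain of −L dB): F_i = 10^(NF_i/10), G_i = 10^(G_i,dB/10)
  Stage 1: F_1 = 10^(2.36/10) = 1.722, G_1 = 10^(16.5/10) = 44.67
  Stage 2: F_2 = 10^(3.97/10) = 2.495, G_2 = 10^(13.3/10) = 21.38
  Stage 3: F_3 = 10^(6.48/10) = 4.446, G_3 = 10^(−4.90/10) = 0.3236
Friis cascade:
  F = 1.722 + (2.495 − 1)/44.67 + (4.446 − 1)/955.0 = 1.759
NF = 10 log₁₀(1.759) = 2.45 dB

2.45 dB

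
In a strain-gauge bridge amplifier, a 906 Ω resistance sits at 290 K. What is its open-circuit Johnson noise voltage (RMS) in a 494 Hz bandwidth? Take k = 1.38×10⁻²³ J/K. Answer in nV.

V_n = √(4kTRB)
4kTRB = 4 × 1.38×10⁻²³ × 290 × 9.06×10² × 4.94×10² = 7.16×10⁻¹⁵ V²
V_n = √(7.16×10⁻¹⁵) = 8.46×10⁻⁸ V = 84.6 nV

84.6 nV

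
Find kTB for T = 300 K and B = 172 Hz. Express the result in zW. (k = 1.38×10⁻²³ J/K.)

712 zW

P_n = kTB = 1.38×10⁻²³ × 300 × 1.72×10² = 7.12×10⁻¹⁹ W = 712 zW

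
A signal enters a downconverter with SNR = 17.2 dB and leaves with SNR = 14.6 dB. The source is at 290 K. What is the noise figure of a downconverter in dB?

NF (dB) = SNR_in(dB) − SNR_out(dB) when the source is at T₀
NF = 17.2 − 14.6 = 2.6 dB

2.6 dB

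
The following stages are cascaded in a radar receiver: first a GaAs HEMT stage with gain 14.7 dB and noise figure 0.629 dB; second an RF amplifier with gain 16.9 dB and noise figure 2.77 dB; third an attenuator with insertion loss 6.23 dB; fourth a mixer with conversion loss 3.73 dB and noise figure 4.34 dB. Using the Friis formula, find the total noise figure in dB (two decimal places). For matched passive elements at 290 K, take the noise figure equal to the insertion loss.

0.77 dB

Convert to linear (a loss of L dB is a gain of −L dB): F_i = 10^(NF_i/10), G_i = 10^(G_i,dB/10)
  Stage 1: F_1 = 10^(0.629/10) = 1.156, G_1 = 10^(14.7/10) = 29.51
  Stage 2: F_2 = 10^(2.77/10) = 1.892, G_2 = 10^(16.9/10) = 48.98
  Stage 3: F_3 = 10^(6.23/10) = 4.198, G_3 = 10^(−6.23/10) = 0.2382
  Stage 4: F_4 = 10^(4.34/10) = 2.716, G_4 = 10^(−3.73/10) = 0.4236
Friis cascade:
  F = 1.156 + (1.892 − 1)/29.51 + (4.198 − 1)/1445 + (2.716 − 1)/344.3 = 1.193
NF = 10 log₁₀(1.193) = 0.77 dB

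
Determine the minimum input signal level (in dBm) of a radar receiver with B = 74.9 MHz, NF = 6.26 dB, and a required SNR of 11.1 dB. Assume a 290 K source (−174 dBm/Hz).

Sensitivity = −174 + 10 log₁₀(B) + NF + SNR_min
= −174 + 78.74 + 6.26 + 11.1
= −77.90 dBm → −77.9 dBm

−77.9 dBm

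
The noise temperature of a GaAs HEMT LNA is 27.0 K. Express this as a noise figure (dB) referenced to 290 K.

F = 1 + T_e/T₀ = 1 + 27.0/290 = 1.0931
NF = 10 log₁₀(1.0931) = 0.387 dB

0.387 dB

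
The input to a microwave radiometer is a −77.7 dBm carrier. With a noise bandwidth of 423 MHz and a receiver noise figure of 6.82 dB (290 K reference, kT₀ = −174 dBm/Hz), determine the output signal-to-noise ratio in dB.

Noise floor: N = −174 + 10 log₁₀(B) + NF
10 log₁₀(4.23×10⁸) = 86.26 dB
N = −174 + 86.26 + 6.82 = −80.92 dBm
SNR = P_sig − N = −77.7 − (−80.92) = 3.22 dB → 3.2 dB

3.2 dB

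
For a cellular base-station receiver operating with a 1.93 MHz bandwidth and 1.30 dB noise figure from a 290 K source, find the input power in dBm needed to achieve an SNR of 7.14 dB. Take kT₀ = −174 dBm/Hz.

Sensitivity = −174 + 10 log₁₀(B) + NF + SNR_min
= −174 + 62.86 + 1.30 + 7.14
= −102.70 dBm → −102.7 dBm

−102.7 dBm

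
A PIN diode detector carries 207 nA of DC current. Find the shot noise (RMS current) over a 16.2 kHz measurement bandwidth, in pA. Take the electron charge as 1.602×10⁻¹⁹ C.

32.8 pA

I_n = √(2qI·B)
2qI·B = 2 × 1.602×10⁻¹⁹ × 2.07×10⁻⁷ × 1.62×10⁴ = 1.07×10⁻²¹ A²
I_n = √(1.07×10⁻²¹) = 3.28×10⁻¹¹ A = 32.8 pA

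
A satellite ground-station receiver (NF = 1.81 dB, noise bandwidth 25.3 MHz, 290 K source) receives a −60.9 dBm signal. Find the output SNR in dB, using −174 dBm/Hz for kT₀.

Noise floor: N = −174 + 10 log₁₀(B) + NF
10 log₁₀(2.53×10⁷) = 74.03 dB
N = −174 + 74.03 + 1.81 = −98.16 dBm
SNR = P_sig − N = −60.9 − (−98.16) = 37.26 dB → 37.3 dB

37.3 dB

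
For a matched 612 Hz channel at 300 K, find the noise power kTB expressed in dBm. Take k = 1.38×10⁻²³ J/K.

P_n = kTB = 1.38×10⁻²³ × 300 × 6.12×10² = 2.53×10⁻¹⁸ W
In dBm: 10 log₁₀(2.53×10⁻¹⁸ / 10⁻³) = −146.0 dBm

−146.0 dBm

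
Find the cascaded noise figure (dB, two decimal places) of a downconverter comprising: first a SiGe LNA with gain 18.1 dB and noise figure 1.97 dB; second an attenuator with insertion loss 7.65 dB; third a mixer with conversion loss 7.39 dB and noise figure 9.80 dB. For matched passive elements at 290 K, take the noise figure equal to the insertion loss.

Convert to linear (a loss of L dB is a gain of −L dB): F_i = 10^(NF_i/10), G_i = 10^(G_i,dB/10)
  Stage 1: F_1 = 10^(1.97/10) = 1.574, G_1 = 10^(18.1/10) = 64.57
  Stage 2: F_2 = 10^(7.65/10) = 5.821, G_2 = 10^(−7.65/10) = 0.1718
  Stage 3: F_3 = 10^(9.80/10) = 9.550, G_3 = 10^(−7.39/10) = 0.1824
Friis cascade:
  F = 1.574 + (5.821 − 1)/64.57 + (9.550 − 1)/11.09 = 2.419
NF = 10 log₁₀(2.419) = 3.84 dB

3.84 dB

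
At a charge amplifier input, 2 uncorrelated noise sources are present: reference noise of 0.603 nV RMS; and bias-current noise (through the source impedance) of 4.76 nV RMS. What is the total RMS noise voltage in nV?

4.80 nV

Uncorrelated sources add in power (mean-square): V_tot = √(ΣV_i²)
V_tot = √[(6.03×10⁻¹⁰)² + (4.76×10⁻⁹)²] = 4.80×10⁻⁹ V = 4.80 nV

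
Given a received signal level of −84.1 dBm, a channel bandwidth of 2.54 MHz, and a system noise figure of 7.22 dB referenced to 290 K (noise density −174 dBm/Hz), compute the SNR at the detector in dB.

Noise floor: N = −174 + 10 log₁₀(B) + NF
10 log₁₀(2.54×10⁶) = 64.05 dB
N = −174 + 64.05 + 7.22 = −102.73 dBm
SNR = P_sig − N = −84.1 − (−102.73) = 18.63 dB → 18.6 dB

18.6 dB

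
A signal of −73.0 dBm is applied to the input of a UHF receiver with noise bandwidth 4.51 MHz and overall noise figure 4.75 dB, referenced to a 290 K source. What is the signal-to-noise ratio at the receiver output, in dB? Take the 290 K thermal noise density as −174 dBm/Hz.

Noise floor: N = −174 + 10 log₁₀(B) + NF
10 log₁₀(4.51×10⁶) = 66.54 dB
N = −174 + 66.54 + 4.75 = −102.71 dBm
SNR = P_sig − N = −73.0 − (−102.71) = 29.71 dB → 29.7 dB

29.7 dB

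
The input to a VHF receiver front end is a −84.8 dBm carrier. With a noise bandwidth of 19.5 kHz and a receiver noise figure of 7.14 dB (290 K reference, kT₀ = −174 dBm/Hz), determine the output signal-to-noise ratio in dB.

39.2 dB

Noise floor: N = −174 + 10 log₁₀(B) + NF
10 log₁₀(1.95×10⁴) = 42.9 dB
N = −174 + 42.9 + 7.14 = −123.96 dBm
SNR = P_sig − N = −84.8 − (−123.96) = 39.16 dB → 39.2 dB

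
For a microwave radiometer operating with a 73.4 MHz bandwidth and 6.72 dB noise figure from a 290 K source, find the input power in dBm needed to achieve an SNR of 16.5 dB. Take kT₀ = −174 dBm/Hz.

−72.1 dBm

Sensitivity = −174 + 10 log₁₀(B) + NF + SNR_min
= −174 + 78.66 + 6.72 + 16.5
= −72.12 dBm → −72.1 dBm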